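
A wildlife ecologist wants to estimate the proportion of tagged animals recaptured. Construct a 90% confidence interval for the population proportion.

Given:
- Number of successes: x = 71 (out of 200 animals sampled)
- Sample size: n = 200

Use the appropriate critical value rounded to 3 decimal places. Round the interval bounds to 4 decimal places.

Sample proportion: p̂ = 71/200 = 0.355000

Check conditions for normal approximation:
  np̂ = 71 ≥ 10 ✓
  n(1-p̂) = 129 ≥ 10 ✓

The sample is large enough, so use a z-interval (normal approximation) for the proportion.

For 90% confidence, z* = 1.645 (from standard normal table)

Standard error: SE = √(p̂(1-p̂)/n) = √(0.355000×0.645000/200) = 0.03383600

Margin of error: E = z* × SE = 1.645 × 0.03383600 = 0.055660

Z-interval: p̂ ± E = 0.355000 ± 0.055660 = (0.299340, 0.410660)

Rounded to 4 decimal places:

(0.2993, 0.4107)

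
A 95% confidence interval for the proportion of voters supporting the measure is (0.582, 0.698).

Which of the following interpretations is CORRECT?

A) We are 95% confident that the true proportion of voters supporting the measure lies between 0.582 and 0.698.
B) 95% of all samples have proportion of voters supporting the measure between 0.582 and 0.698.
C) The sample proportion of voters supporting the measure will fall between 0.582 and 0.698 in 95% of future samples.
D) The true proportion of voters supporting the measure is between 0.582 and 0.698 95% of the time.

A confidence interval represents our confidence in the procedure, not a probability statement about the parameter.

Key concept: If we repeated this sampling process many times and computed a 95% CI each time, about 95% of those intervals would contain the true population parameter.

For this specific interval (0.582, 0.698):
- Midpoint (point estimate): 0.64
- Margin of error: 0.058

The correct interpretation is the one stating confidence that the true parameter lies in the interval — option A.

A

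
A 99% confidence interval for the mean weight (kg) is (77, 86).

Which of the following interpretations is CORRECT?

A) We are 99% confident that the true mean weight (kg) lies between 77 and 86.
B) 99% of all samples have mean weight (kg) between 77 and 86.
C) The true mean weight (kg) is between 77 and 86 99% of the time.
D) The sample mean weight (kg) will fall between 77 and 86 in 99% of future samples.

A confidence interval represents our confidence in the procedure, not a probability statement about the parameter.

Key concept: If we repeated this sampling process many times and computed a 99% CI each time, about 99% of those intervals would contain the true population parameter.

For this specific interval (77, 86):
- Midpoint (point estimate): 81.5
- Margin of error: 4.5

The correct interpretation is the one stating confidence that the true parameter lies in the interval — option A.

A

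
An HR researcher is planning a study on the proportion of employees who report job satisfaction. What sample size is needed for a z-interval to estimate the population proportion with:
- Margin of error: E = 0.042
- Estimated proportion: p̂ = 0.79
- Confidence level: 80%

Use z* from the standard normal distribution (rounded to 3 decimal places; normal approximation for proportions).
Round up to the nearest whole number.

Using z* for proportion z-interval (normal approximation).

For 80% confidence, z* = 1.282 (from standard normal table)

Sample size formula for proportion z-interval: n = z*²p̂(1-p̂)/E²

n = 1.282² × 0.79 × 0.21 / 0.042²
  = 1.643524 × 0.1659 / 0.001764
  = 154.5695

Round up to the nearest whole number: n = 155

155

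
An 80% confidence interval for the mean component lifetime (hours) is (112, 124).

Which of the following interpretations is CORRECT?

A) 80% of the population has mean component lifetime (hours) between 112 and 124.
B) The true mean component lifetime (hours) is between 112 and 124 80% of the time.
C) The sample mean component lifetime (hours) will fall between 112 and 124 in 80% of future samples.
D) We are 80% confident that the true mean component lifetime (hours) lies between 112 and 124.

A confidence interval represents our confidence in the procedure, not a probability statement about the parameter.

Key concept: If we repeated this sampling process many times and computed an 80% CI each time, about 80% of those intervals would contain the true population parameter.

For this specific interval (112, 124):
- Midpoint (point estimate): 118
- Margin of error: 6

The correct interpretation is the one stating confidence that the true parameter lies in the interval — option D.

D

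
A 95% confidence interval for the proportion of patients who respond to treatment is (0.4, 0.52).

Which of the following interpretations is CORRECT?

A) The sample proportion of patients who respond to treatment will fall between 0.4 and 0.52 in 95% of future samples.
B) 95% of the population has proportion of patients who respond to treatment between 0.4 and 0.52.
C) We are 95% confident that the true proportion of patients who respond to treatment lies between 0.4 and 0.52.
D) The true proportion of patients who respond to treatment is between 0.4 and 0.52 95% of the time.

A confidence interval represents our confidence in the procedure, not a probability statement about the parameter.

Key concept: If we repeated this sampling process many times and computed a 95% CI each time, about 95% of those intervals would contain the true population parameter.

For this specific interval (0.4, 0.52):
- Midpoint (point estimate): 0.46
- Margin of error: 0.06

The correct interpretation is the one stating confidence that the true parameter lies in the interval — option C.

C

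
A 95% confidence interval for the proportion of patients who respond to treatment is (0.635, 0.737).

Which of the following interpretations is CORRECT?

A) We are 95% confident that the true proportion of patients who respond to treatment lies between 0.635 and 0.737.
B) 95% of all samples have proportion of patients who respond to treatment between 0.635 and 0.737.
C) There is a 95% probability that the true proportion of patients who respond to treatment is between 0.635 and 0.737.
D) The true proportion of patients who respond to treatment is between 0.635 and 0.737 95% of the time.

A confidence interval represents our confidence in the procedure, not a probability statement about the parameter.

Key concept: If we repeated this sampling process many times and computed a 95% CI each time, about 95% of those intervals would contain the true population parameter.

For this specific interval (0.635, 0.737):
- Midpoint (point estimate): 0.686
- Margin of error: 0.051

The correct interpretation is the one stating confidence that the true parameter lies in the interval — option A.

A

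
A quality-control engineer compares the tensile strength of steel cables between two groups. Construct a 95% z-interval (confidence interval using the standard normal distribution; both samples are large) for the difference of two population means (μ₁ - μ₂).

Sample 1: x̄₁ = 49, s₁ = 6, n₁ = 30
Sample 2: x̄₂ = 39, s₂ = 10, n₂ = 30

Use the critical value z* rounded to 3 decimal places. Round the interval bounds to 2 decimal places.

Both samples are large (n₁ = 30 ≥ 30, n₂ = 30 ≥ 30), so a z-interval for the difference of means applies.

Point estimate: x̄₁ - x̄₂ = 49 - 39 = 10

Standard error: SE = √(s₁²/n₁ + s₂²/n₂)
= √(6²/30 + 10²/30)
= √(1.200000 + 3.333333)
= 2.129163

For 95% confidence, z* = 1.96 (from standard normal table)
Margin of error: E = z* × SE = 1.96 × 2.129163 = 4.1732

Z-interval: (x̄₁ - x̄₂) ± E = 10 ± 4.1732 = (5.8268, 14.1732)

Rounded to 2 decimal places:

(5.83, 14.17)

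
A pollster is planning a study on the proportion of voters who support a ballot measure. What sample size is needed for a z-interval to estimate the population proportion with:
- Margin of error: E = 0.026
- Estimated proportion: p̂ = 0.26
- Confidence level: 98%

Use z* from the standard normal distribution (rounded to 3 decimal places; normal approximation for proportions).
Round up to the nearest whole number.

Using z* for proportion z-interval (normal approximation).

For 98% confidence, z* = 2.326 (from standard normal table)

Sample size formula for proportion z-interval: n = z*²p̂(1-p̂)/E²

n = 2.326² × 0.26 × 0.74 / 0.026²
  = 5.410276 × 0.1924 / 0.000676
  = 1539.8478

Round up to the nearest whole number: n = 1540

1540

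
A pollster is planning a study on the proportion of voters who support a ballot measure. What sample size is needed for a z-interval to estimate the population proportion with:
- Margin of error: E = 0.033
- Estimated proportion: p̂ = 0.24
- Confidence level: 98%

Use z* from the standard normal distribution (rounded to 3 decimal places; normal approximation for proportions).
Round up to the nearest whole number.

Using z* for proportion z-interval (normal approximation).

For 98% confidence, z* = 2.326 (from standard normal table)

Sample size formula for proportion z-interval: n = z*²p̂(1-p̂)/E²

n = 2.326² × 0.24 × 0.76 / 0.033²
  = 5.410276 × 0.1824 / 0.001089
  = 906.1840

Round up to the nearest whole number: n = 907

907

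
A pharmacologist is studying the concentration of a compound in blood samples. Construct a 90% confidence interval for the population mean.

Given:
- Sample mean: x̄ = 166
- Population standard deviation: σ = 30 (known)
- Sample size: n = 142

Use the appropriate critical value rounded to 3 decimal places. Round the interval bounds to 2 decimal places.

The population standard deviation σ is known, so use a z-interval (standard normal critical value).

For 90% confidence, z* = 1.645 (from standard normal table)

Standard error: SE = σ/√n = 30/√142 = 2.517544

Margin of error: E = z* × SE = 1.645 × 2.517544 = 4.1414

Z-interval: x̄ ± E = 166 ± 4.1414 = (161.8586, 170.1414)

Rounded to 2 decimal places:

(161.86, 170.14)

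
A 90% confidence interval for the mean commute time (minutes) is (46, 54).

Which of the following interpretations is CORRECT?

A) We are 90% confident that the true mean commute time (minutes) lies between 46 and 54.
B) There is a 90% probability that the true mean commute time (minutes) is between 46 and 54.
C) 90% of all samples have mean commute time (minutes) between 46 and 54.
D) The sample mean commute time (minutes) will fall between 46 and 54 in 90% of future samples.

A confidence interval represents our confidence in the procedure, not a probability statement about the parameter.

Key concept: If we repeated this sampling process many times and computed a 90% CI each time, about 90% of those intervals would contain the true population parameter.

For this specific interval (46, 54):
- Midpoint (point estimate): 50
- Margin of error: 4

The correct interpretation is the one stating confidence that the true parameter lies in the interval — option A.

A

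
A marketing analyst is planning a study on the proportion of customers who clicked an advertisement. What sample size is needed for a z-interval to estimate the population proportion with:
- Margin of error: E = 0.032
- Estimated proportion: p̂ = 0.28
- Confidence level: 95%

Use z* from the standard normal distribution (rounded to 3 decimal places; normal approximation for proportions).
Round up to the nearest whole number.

Using z* for proportion z-interval (normal approximation).

For 95% confidence, z* = 1.96 (from standard normal table)

Sample size formula for proportion z-interval: n = z*²p̂(1-p̂)/E²

n = 1.96² × 0.28 × 0.72 / 0.032²
  = 3.8416 × 0.2016 / 0.001024
  = 756.3150

Round up to the nearest whole number: n = 757

757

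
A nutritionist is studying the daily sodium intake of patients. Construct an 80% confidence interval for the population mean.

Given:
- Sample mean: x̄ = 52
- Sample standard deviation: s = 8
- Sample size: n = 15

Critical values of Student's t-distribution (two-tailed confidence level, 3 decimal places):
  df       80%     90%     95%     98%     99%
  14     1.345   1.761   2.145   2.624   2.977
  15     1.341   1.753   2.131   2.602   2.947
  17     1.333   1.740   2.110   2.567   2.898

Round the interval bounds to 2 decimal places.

The population standard deviation σ is unknown (only the sample standard deviation s is given), so use a t-interval with df = n - 1 = 15 - 1 = 14.

For 80% confidence with df = 14, t* = 1.345 (from t-table)

Standard error: SE = s/√n = 8/√15 = 2.065591

Margin of error: E = t* × SE = 1.345 × 2.065591 = 2.7782

T-interval: x̄ ± E = 52 ± 2.7782 = (49.2218, 54.7782)

Rounded to 2 decimal places:

(49.22, 54.78)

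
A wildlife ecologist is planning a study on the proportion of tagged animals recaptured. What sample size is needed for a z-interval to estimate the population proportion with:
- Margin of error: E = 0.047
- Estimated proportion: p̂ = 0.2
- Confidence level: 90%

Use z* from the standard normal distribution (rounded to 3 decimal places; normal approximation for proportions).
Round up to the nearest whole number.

Using z* for proportion z-interval (normal approximation).

For 90% confidence, z* = 1.645 (from standard normal table)

Sample size formula for proportion z-interval: n = z*²p̂(1-p̂)/E²

n = 1.645² × 0.2 × 0.8 / 0.047²
  = 2.706025 × 0.16 / 0.002209
  = 196 (exactly)

This is already a whole number, so no rounding up is needed: n = 196

196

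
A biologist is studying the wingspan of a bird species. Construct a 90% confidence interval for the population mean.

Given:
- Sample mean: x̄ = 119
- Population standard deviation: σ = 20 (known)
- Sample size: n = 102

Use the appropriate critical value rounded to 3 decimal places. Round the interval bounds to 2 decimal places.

The population standard deviation σ is known, so use a z-interval (standard normal critical value).

For 90% confidence, z* = 1.645 (from standard normal table)

Standard error: SE = σ/√n = 20/√102 = 1.980295

Margin of error: E = z* × SE = 1.645 × 1.980295 = 3.2576

Z-interval: x̄ ± E = 119 ± 3.2576 = (115.7424, 122.2576)

Rounded to 2 decimal places:

(115.74, 122.26)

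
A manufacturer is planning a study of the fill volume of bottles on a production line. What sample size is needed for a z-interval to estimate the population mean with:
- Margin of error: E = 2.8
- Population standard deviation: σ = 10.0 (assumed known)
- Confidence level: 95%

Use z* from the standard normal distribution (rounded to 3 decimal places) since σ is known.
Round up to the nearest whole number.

Using z* since population σ is known (z-interval formula).

For 95% confidence, z* = 1.96 (from standard normal table)

Sample size formula for z-interval: n = (z*σ/E)²

n = (1.96 × 10.0 / 2.8)²
  = (7.000000)²
  = 49 (exactly)

This is already a whole number, so no rounding up is needed: n = 49

49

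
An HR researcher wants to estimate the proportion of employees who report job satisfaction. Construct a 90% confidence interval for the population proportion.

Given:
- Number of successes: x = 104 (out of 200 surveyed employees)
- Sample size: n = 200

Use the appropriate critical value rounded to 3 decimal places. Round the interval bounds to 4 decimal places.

Sample proportion: p̂ = 104/200 = 0.520000

Check conditions for normal approximation:
  np̂ = 104 ≥ 10 ✓
  n(1-p̂) = 96 ≥ 10 ✓

The sample is large enough, so use a z-interval (normal approximation) for the proportion.

For 90% confidence, z* = 1.645 (from standard normal table)

Standard error: SE = √(p̂(1-p̂)/n) = √(0.520000×0.480000/200) = 0.03532704

Margin of error: E = z* × SE = 1.645 × 0.03532704 = 0.058113

Z-interval: p̂ ± E = 0.520000 ± 0.058113 = (0.461887, 0.578113)

Rounded to 4 decimal places:

(0.4619, 0.5781)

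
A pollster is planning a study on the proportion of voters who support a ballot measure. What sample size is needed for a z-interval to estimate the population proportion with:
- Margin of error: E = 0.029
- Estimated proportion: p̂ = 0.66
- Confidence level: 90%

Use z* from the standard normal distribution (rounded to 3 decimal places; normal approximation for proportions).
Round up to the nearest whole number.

Using z* for proportion z-interval (normal approximation).

For 90% confidence, z* = 1.645 (from standard normal table)

Sample size formula for proportion z-interval: n = z*²p̂(1-p̂)/E²

n = 1.645² × 0.66 × 0.34 / 0.029²
  = 2.706025 × 0.2244 / 0.000841
  = 722.0357

Round up to the nearest whole number: n = 723

723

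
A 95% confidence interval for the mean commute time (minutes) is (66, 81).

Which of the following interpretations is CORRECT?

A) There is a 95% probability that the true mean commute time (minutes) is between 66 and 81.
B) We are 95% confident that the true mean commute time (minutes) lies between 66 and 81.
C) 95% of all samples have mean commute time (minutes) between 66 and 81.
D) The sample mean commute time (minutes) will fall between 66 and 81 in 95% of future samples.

A confidence interval represents our confidence in the procedure, not a probability statement about the parameter.

Key concept: If we repeated this sampling process many times and computed a 95% CI each time, about 95% of those intervals would contain the true population parameter.

For this specific interval (66, 81):
- Midpoint (point estimate): 73.5
- Margin of error: 7.5

The correct interpretation is the one stating confidence that the true parameter lies in the interval — option B.

B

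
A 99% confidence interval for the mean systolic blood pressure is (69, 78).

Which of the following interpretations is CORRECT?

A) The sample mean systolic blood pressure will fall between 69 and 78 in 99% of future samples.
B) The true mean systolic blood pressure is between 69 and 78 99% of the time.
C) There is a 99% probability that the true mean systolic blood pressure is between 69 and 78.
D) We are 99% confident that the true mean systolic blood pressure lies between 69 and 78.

A confidence interval represents our confidence in the procedure, not a probability statement about the parameter.

Key concept: If we repeated this sampling process many times and computed a 99% CI each time, about 99% of those intervals would contain the true population parameter.

For this specific interval (69, 78):
- Midpoint (point estimate): 73.5
- Margin of error: 4.5

The correct interpretation is the one stating confidence that the true parameter lies in the interval — option D.

D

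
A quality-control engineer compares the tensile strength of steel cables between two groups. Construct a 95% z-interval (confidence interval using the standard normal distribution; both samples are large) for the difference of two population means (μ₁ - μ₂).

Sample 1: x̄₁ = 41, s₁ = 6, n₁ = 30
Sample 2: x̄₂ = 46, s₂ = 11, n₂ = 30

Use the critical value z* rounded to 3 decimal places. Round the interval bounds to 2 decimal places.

Both samples are large (n₁ = 30 ≥ 30, n₂ = 30 ≥ 30), so a z-interval for the difference of means applies.

Point estimate: x̄₁ - x̄₂ = 41 - 46 = -5

Standard error: SE = √(s₁²/n₁ + s₂²/n₂)
= √(6²/30 + 11²/30)
= √(1.200000 + 4.033333)
= 2.287648

For 95% confidence, z* = 1.96 (from standard normal table)
Margin of error: E = z* × SE = 1.96 × 2.287648 = 4.4838

Z-interval: (x̄₁ - x̄₂) ± E = -5 ± 4.4838 = (-9.4838, -0.5162)

Rounded to 2 decimal places:

(-9.48, -0.52)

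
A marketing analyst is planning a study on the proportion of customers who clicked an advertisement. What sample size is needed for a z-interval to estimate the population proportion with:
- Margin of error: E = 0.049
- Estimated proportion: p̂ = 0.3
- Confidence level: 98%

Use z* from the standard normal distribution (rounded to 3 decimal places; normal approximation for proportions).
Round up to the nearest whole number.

Using z* for proportion z-interval (normal approximation).

For 98% confidence, z* = 2.326 (from standard normal table)

Sample size formula for proportion z-interval: n = z*²p̂(1-p̂)/E²

n = 2.326² × 0.3 × 0.7 / 0.049²
  = 5.410276 × 0.21 / 0.002401
  = 473.2020

Round up to the nearest whole number: n = 474

474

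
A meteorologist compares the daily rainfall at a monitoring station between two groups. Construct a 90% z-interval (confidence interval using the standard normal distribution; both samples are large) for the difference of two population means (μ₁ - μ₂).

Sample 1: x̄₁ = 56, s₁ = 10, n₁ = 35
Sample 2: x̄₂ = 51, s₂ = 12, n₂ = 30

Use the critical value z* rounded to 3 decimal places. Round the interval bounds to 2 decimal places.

Both samples are large (n₁ = 35 ≥ 30, n₂ = 30 ≥ 30), so a z-interval for the difference of means applies.

Point estimate: x̄₁ - x̄₂ = 56 - 51 = 5

Standard error: SE = √(s₁²/n₁ + s₂²/n₂)
= √(10²/35 + 12²/30)
= √(2.857143 + 4.800000)
= 2.767154

For 90% confidence, z* = 1.645 (from standard normal table)
Margin of error: E = z* × SE = 1.645 × 2.767154 = 4.5520

Z-interval: (x̄₁ - x̄₂) ± E = 5 ± 4.5520 = (0.4480, 9.5520)

Rounded to 2 decimal places:

(0.45, 9.55)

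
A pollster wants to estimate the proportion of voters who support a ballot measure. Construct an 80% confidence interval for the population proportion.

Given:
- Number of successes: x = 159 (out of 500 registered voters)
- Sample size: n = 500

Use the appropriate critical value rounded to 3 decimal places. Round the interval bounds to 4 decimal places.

Sample proportion: p̂ = 159/500 = 0.318000

Check conditions for normal approximation:
  np̂ = 159 ≥ 10 ✓
  n(1-p̂) = 341 ≥ 10 ✓

The sample is large enough, so use a z-interval (normal approximation) for the proportion.

For 80% confidence, z* = 1.282 (from standard normal table)

Standard error: SE = √(p̂(1-p̂)/n) = √(0.318000×0.682000/500) = 0.02082671

Margin of error: E = z* × SE = 1.282 × 0.02082671 = 0.026700

Z-interval: p̂ ± E = 0.318000 ± 0.026700 = (0.291300, 0.344700)

Rounded to 4 decimal places:

(0.2913, 0.3447)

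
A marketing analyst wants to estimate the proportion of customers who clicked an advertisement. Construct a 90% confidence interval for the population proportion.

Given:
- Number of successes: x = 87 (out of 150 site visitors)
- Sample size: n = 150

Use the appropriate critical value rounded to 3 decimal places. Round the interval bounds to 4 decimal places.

Sample proportion: p̂ = 87/150 = 0.580000

Check conditions for normal approximation:
  np̂ = 87 ≥ 10 ✓
  n(1-p̂) = 63 ≥ 10 ✓

The sample is large enough, so use a z-interval (normal approximation) for the proportion.

For 90% confidence, z* = 1.645 (from standard normal table)

Standard error: SE = √(p̂(1-p̂)/n) = √(0.580000×0.420000/150) = 0.04029888

Margin of error: E = z* × SE = 1.645 × 0.04029888 = 0.066292

Z-interval: p̂ ± E = 0.580000 ± 0.066292 = (0.513708, 0.646292)

Rounded to 4 decimal places:

(0.5137, 0.6463)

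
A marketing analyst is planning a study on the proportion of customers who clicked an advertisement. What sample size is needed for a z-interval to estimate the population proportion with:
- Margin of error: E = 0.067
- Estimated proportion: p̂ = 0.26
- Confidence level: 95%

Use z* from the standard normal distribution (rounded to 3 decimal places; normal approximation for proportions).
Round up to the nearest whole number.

Using z* for proportion z-interval (normal approximation).

For 95% confidence, z* = 1.96 (from standard normal table)

Sample size formula for proportion z-interval: n = z*²p̂(1-p̂)/E²

n = 1.96² × 0.26 × 0.74 / 0.067²
  = 3.8416 × 0.1924 / 0.004489
  = 164.6522

Round up to the nearest whole number: n = 165

165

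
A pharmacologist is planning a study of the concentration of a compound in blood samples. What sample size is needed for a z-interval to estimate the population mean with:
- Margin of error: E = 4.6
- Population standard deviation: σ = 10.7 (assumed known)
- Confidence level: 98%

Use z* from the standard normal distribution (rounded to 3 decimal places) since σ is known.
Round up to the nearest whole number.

Using z* since population σ is known (z-interval formula).

For 98% confidence, z* = 2.326 (from standard normal table)

Sample size formula for z-interval: n = (z*σ/E)²

n = (2.326 × 10.7 / 4.6)²
  = (5.410478)²
  = 29.2733

Round up to the nearest whole number: n = 30

30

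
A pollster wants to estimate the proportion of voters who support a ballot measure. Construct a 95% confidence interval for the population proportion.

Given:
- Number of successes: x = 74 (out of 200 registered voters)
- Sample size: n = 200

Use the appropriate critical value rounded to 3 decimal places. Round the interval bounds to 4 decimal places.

Sample proportion: p̂ = 74/200 = 0.370000

Check conditions for normal approximation:
  np̂ = 74 ≥ 10 ✓
  n(1-p̂) = 126 ≥ 10 ✓

The sample is large enough, so use a z-interval (normal approximation) for the proportion.

For 95% confidence, z* = 1.96 (from standard normal table)

Standard error: SE = √(p̂(1-p̂)/n) = √(0.370000×0.630000/200) = 0.03413942

Margin of error: E = z* × SE = 1.96 × 0.03413942 = 0.066913

Z-interval: p̂ ± E = 0.370000 ± 0.066913 = (0.303087, 0.436913)

Rounded to 4 decimal places:

(0.3031, 0.4369)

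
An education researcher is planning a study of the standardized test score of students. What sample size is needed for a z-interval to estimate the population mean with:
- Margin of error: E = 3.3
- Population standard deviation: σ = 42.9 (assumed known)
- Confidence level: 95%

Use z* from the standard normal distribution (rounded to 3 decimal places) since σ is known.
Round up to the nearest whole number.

Using z* since population σ is known (z-interval formula).

For 95% confidence, z* = 1.96 (from standard normal table)

Sample size formula for z-interval: n = (z*σ/E)²

n = (1.96 × 42.9 / 3.3)²
  = (25.480000)²
  = 649.2304

Round up to the nearest whole number: n = 650

650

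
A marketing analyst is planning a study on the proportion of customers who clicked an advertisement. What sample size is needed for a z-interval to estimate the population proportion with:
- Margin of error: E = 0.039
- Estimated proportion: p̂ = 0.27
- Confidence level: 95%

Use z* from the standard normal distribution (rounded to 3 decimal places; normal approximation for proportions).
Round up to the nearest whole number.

Using z* for proportion z-interval (normal approximation).

For 95% confidence, z* = 1.96 (from standard normal table)

Sample size formula for proportion z-interval: n = z*²p̂(1-p̂)/E²

n = 1.96² × 0.27 × 0.73 / 0.039²
  = 3.8416 × 0.1971 / 0.001521
  = 497.8168

Round up to the nearest whole number: n = 498

498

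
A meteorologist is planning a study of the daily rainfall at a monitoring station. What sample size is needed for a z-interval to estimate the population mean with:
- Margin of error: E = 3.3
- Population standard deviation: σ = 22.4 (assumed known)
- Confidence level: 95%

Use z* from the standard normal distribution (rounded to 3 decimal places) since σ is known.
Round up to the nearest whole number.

Using z* since population σ is known (z-interval formula).

For 95% confidence, z* = 1.96 (from standard normal table)

Sample size formula for z-interval: n = (z*σ/E)²

n = (1.96 × 22.4 / 3.3)²
  = (13.304242)²
  = 177.0029

Round up to the nearest whole number: n = 178

178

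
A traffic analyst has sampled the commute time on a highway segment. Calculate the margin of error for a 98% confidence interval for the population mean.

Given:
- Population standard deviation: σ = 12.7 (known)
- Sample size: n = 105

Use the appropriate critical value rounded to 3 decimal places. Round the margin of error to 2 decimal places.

The population standard deviation σ is known, so use the z-interval margin of error formula.

For 98% confidence, z* = 2.326 (from standard normal table)

Margin of error formula for z-interval: E = z* × σ/√n

E = 2.326 × 12.7/√105
  = 2.326 × 1.239393
  = 2.8828

Rounded to 2 decimal places:

2.88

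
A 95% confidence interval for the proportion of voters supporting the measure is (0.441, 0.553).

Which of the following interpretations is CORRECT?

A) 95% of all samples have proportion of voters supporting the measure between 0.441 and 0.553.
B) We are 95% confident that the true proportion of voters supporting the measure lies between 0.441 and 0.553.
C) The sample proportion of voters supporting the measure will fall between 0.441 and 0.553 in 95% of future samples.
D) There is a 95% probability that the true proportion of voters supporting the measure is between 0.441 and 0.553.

A confidence interval represents our confidence in the procedure, not a probability statement about the parameter.

Key concept: If we repeated this sampling process many times and computed a 95% CI each time, about 95% of those intervals would contain the true population parameter.

For this specific interval (0.441, 0.553):
- Midpoint (point estimate): 0.497
- Margin of error: 0.056

The correct interpretation is the one stating confidence that the true parameter lies in the interval — option B.

B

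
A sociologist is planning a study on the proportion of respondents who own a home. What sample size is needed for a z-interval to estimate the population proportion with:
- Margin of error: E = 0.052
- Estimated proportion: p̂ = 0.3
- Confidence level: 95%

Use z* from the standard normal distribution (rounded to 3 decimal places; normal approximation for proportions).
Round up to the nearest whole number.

Using z* for proportion z-interval (normal approximation).

For 95% confidence, z* = 1.96 (from standard normal table)

Sample size formula for proportion z-interval: n = z*²p̂(1-p̂)/E²

n = 1.96² × 0.3 × 0.7 / 0.052²
  = 3.8416 × 0.21 / 0.002704
  = 298.3491

Round up to the nearest whole number: n = 299

299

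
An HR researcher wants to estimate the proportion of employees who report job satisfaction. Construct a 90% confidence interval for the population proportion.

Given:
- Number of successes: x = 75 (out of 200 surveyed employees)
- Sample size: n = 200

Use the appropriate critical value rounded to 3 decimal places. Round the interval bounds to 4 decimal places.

Sample proportion: p̂ = 75/200 = 0.375000

Check conditions for normal approximation:
  np̂ = 75 ≥ 10 ✓
  n(1-p̂) = 125 ≥ 10 ✓

The sample is large enough, so use a z-interval (normal approximation) for the proportion.

For 90% confidence, z* = 1.645 (from standard normal table)

Standard error: SE = √(p̂(1-p̂)/n) = √(0.375000×0.625000/200) = 0.03423266

Margin of error: E = z* × SE = 1.645 × 0.03423266 = 0.056313

Z-interval: p̂ ± E = 0.375000 ± 0.056313 = (0.318687, 0.431313)

Rounded to 4 decimal places:

(0.3187, 0.4313)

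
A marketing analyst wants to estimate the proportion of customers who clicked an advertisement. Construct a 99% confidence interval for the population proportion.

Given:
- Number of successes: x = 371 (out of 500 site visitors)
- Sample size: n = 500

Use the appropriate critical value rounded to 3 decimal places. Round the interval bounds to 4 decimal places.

Sample proportion: p̂ = 371/500 = 0.742000

Check conditions for normal approximation:
  np̂ = 371 ≥ 10 ✓
  n(1-p̂) = 129 ≥ 10 ✓

The sample is large enough, so use a z-interval (normal approximation) for the proportion.

For 99% confidence, z* = 2.576 (from standard normal table)

Standard error: SE = √(p̂(1-p̂)/n) = √(0.742000×0.258000/500) = 0.01956712

Margin of error: E = z* × SE = 2.576 × 0.01956712 = 0.050405

Z-interval: p̂ ± E = 0.742000 ± 0.050405 = (0.691595, 0.792405)

Rounded to 4 decimal places:

(0.6916, 0.7924)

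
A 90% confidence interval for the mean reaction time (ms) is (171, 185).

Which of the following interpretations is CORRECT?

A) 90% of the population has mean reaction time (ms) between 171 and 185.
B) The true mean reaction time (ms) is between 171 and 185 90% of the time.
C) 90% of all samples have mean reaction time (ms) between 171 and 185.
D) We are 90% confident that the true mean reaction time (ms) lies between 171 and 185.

A confidence interval represents our confidence in the procedure, not a probability statement about the parameter.

Key concept: If we repeated this sampling process many times and computed a 90% CI each time, about 90% of those intervals would contain the true population parameter.

For this specific interval (171, 185):
- Midpoint (point estimate): 178
- Margin of error: 7

The correct interpretation is the one stating confidence that the true parameter lies in the interval — option D.

D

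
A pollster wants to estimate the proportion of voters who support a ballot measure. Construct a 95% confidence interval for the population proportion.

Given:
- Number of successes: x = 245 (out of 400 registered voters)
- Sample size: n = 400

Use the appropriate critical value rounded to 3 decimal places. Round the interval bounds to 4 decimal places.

Sample proportion: p̂ = 245/400 = 0.612500

Check conditions for normal approximation:
  np̂ = 245 ≥ 10 ✓
  n(1-p̂) = 155 ≥ 10 ✓

The sample is large enough, so use a z-interval (normal approximation) for the proportion.

For 95% confidence, z* = 1.96 (from standard normal table)

Standard error: SE = √(p̂(1-p̂)/n) = √(0.612500×0.387500/400) = 0.02435897

Margin of error: E = z* × SE = 1.96 × 0.02435897 = 0.047744

Z-interval: p̂ ± E = 0.612500 ± 0.047744 = (0.564756, 0.660244)

Rounded to 4 decimal places:

(0.5648, 0.6602)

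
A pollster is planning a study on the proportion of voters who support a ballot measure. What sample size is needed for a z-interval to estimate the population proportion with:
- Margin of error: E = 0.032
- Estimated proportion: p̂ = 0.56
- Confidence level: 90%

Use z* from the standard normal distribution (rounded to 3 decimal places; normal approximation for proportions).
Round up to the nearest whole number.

Using z* for proportion z-interval (normal approximation).

For 90% confidence, z* = 1.645 (from standard normal table)

Sample size formula for proportion z-interval: n = z*²p̂(1-p̂)/E²

n = 1.645² × 0.56 × 0.44 / 0.032²
  = 2.706025 × 0.2464 / 0.001024
  = 651.1373

Round up to the nearest whole number: n = 652

652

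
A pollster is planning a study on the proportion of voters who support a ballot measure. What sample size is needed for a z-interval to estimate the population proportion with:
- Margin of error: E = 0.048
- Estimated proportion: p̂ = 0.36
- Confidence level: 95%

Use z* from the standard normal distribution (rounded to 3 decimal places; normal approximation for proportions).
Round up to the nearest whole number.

Using z* for proportion z-interval (normal approximation).

For 95% confidence, z* = 1.96 (from standard normal table)

Sample size formula for proportion z-interval: n = z*²p̂(1-p̂)/E²

n = 1.96² × 0.36 × 0.64 / 0.048²
  = 3.8416 × 0.2304 / 0.002304
  = 384.1600

Round up to the nearest whole number: n = 385

385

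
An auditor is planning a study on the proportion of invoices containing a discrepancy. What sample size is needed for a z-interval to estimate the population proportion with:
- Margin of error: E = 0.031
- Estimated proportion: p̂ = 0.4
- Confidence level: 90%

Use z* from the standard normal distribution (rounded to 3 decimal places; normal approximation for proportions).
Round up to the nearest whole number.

Using z* for proportion z-interval (normal approximation).

For 90% confidence, z* = 1.645 (from standard normal table)

Sample size formula for proportion z-interval: n = z*²p̂(1-p̂)/E²

n = 1.645² × 0.4 × 0.6 / 0.031²
  = 2.706025 × 0.24 / 0.000961
  = 675.8023

Round up to the nearest whole number: n = 676

676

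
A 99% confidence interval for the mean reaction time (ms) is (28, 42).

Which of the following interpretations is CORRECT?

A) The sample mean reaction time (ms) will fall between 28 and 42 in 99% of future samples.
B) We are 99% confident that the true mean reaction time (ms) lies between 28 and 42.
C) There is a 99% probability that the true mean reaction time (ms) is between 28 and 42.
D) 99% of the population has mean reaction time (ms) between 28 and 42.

A confidence interval represents our confidence in the procedure, not a probability statement about the parameter.

Key concept: If we repeated this sampling process many times and computed a 99% CI each time, about 99% of those intervals would contain the true population parameter.

For this specific interval (28, 42):
- Midpoint (point estimate): 35
- Margin of error: 7

The correct interpretation is the one stating confidence that the true parameter lies in the interval — option B.

B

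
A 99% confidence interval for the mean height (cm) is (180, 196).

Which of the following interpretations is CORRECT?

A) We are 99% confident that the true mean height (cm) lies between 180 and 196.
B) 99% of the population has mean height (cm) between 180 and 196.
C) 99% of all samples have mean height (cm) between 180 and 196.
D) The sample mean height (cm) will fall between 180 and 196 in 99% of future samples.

A confidence interval represents our confidence in the procedure, not a probability statement about the parameter.

Key concept: If we repeated this sampling process many times and computed a 99% CI each time, about 99% of those intervals would contain the true population parameter.

For this specific interval (180, 196):
- Midpoint (point estimate): 188
- Margin of error: 8

The correct interpretation is the one stating confidence that the true parameter lies in the interval — option A.

A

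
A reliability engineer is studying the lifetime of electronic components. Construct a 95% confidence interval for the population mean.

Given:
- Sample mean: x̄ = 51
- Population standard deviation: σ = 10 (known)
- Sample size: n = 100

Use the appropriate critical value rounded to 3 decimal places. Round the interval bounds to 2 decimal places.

The population standard deviation σ is known, so use a z-interval (standard normal critical value).

For 95% confidence, z* = 1.96 (from standard normal table)

Standard error: SE = σ/√n = 10/√100 = 1.000000

Margin of error: E = z* × SE = 1.96 × 1.000000 = 1.9600

Z-interval: x̄ ± E = 51 ± 1.9600 = (49.0400, 52.9600)

Rounded to 2 decimal places:

(49.04, 52.96)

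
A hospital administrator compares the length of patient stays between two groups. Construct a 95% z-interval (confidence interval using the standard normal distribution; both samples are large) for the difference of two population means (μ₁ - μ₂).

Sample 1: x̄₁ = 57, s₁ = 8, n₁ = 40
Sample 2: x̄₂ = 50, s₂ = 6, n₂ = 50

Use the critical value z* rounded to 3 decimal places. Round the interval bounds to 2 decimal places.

Both samples are large (n₁ = 40 ≥ 30, n₂ = 50 ≥ 30), so a z-interval for the difference of means applies.

Point estimate: x̄₁ - x̄₂ = 57 - 50 = 7

Standard error: SE = √(s₁²/n₁ + s₂²/n₂)
= √(8²/40 + 6²/50)
= √(1.600000 + 0.720000)
= 1.523155

For 95% confidence, z* = 1.96 (from standard normal table)
Margin of error: E = z* × SE = 1.96 × 1.523155 = 2.9854

Z-interval: (x̄₁ - x̄₂) ± E = 7 ± 2.9854 = (4.0146, 9.9854)

Rounded to 2 decimal places:

(4.01, 9.99)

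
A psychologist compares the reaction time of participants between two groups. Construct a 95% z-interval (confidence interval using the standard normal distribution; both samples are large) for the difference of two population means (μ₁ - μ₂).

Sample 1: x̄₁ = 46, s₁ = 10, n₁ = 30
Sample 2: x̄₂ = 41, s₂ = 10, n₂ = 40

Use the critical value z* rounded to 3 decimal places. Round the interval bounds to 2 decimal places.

Both samples are large (n₁ = 30 ≥ 30, n₂ = 40 ≥ 30), so a z-interval for the difference of means applies.

Point estimate: x̄₁ - x̄₂ = 46 - 41 = 5

Standard error: SE = √(s₁²/n₁ + s₂²/n₂)
= √(10²/30 + 10²/40)
= √(3.333333 + 2.500000)
= 2.415229

For 95% confidence, z* = 1.96 (from standard normal table)
Margin of error: E = z* × SE = 1.96 × 2.415229 = 4.7338

Z-interval: (x̄₁ - x̄₂) ± E = 5 ± 4.7338 = (0.2662, 9.7338)

Rounded to 2 decimal places:

(0.27, 9.73)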